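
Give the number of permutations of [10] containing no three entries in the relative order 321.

16796

For any fixed pattern of length 3, the pattern-avoiding permutations of [10] number C_10.
C_10 = C_9 · 2(2·9+1)/(9+2) = 4862 · 38/11 = 16796.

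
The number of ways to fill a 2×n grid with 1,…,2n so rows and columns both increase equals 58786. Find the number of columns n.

Standard Young tableaux of shape 2×n are counted by C_n. Since C_11 = 58786, the index is 11.

11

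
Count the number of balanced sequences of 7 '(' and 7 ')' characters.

A balanced arrangement of 7 bracket pairs is a Dyck word of semilength 7, so the count is C_7.
C_7 = 429.

429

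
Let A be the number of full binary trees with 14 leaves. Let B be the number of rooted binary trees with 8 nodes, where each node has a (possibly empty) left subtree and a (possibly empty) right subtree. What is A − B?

A full binary tree with L leaves has L−1 internal nodes and is counted by C_{L−1}; L = 14 gives C_13. So A = C_13 = 742900.
There are C_n binary search tree shapes on n keys; with n = 8 that is C_8. So B = C_8 = 1430.
A − B = 742900 − 1430 = 741470.

741470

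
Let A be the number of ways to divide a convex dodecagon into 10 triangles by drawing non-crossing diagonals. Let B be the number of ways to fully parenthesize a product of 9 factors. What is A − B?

15366

Triangulations of a convex m-gon are counted by C_{m−2}; with m = 12 this is C_10. So A = C_10 = 16796.
Ways to associate a product of 9 factors correspond to binary trees on 9 leaves, so the count is C_8. So B = C_8 = 1430.
A − B = 16796 − 1430 = 15366.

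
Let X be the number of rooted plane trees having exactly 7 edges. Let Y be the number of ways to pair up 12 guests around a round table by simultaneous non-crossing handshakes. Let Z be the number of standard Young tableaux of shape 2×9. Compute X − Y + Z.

A rooted plane tree with 7 edges has 8 nodes, and the count is C_7. So X = C_7 = 429.
Non-crossing handshake pairings of 2n people are counted by C_n; 12 people gives n = 6. So Y = C_6 = 132.
Standard Young tableaux of shape 2×n are counted by C_n; here n = 9. So Z = C_9 = 4862.
X − Y + Z = 429 − 132 + 4862 = 5159.

5159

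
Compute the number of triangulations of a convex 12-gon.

A convex 12-gon is triangulated into 10 triangles, and the number of such triangulations is the Catalan number C_{12−2} = C_10.
C_10 = C_9 · 2(2·9+1)/(9+2) = 4862 · 38/11 = 16796.

16796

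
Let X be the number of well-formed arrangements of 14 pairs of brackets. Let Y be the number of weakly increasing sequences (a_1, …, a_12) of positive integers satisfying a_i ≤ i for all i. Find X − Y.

2466428

A balanced arrangement of 14 bracket pairs is a Dyck word of semilength 14, so the count is C_14. So X = C_14 = 2674440.
Such sub-staircase sequences of length n are counted by C_n; here n = 12. So Y = C_12 = 208012.
X − Y = 2674440 − 208012 = 2466428.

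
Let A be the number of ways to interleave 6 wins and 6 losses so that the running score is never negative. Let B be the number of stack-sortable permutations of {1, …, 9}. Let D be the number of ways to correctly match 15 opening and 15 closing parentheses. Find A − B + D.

Ballot sequences with n votes each where one side never trails are Dyck words, counted by C_n; here n = 6. So A = C_6 = 132.
By Knuth's characterisation, the stack-sortable permutations of length 9 are the 231-avoiders, numbering C_9. So B = C_9 = 4862.
With 15 pairs the number of balanced bracket strings is the Catalan number C_15. So D = C_15 = 9694845.
A − B + D = 132 − 4862 + 9694845 = 9690115.

9690115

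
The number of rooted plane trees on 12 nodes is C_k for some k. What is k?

11

Rooted ordered (plane) trees on m nodes have m−1 edges and are counted by C_{m−1}; m = 12 gives C_11.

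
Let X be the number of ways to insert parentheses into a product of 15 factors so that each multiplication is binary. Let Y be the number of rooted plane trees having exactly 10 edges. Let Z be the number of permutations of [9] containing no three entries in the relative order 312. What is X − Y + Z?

2662506

Bracketing 15 factors into binary products is counted by C_{15−1} = C_14. So X = C_14 = 2674440.
A rooted plane tree with 10 edges has 11 nodes, and the count is C_10. So Y = C_10 = 16796.
Permutations of [n] avoiding any single length-3 pattern are counted by C_n; here n = 9. So Z = C_9 = 4862.
X − Y + Z = 2674440 − 16796 + 4862 = 2662506.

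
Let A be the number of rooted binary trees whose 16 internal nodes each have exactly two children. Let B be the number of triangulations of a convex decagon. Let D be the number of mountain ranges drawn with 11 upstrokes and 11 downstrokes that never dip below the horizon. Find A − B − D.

35297454

The number of full binary trees on 16 internal nodes is the Catalan number C_16. So A = C_16 = 35357670.
A convex 10-gon is triangulated into 8 triangles, and the number of such triangulations is the Catalan number C_{10−2} = C_8. So B = C_8 = 1430.
A Dyck path with 11 up-steps and 11 down-steps has semilength 11, so there are C_11 of them. So D = C_11 = 58786.
A − B − D = 35357670 − 1430 − 58786 = 35297454.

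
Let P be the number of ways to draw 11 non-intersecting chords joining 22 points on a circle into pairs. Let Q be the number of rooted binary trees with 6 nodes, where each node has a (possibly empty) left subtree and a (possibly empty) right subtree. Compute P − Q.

58654

Pairing 22 circle points by 11 non-crossing chords gives C_11 matchings. So P = C_11 = 58786.
Binary trees (left/right distinguished) on n nodes are counted by C_n; here n = 6. So Q = C_6 = 132.
P − Q = 58786 − 132 = 58654.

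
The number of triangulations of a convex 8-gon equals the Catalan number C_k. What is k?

6

A convex 8-gon is triangulated into 6 triangles, and the number of such triangulations is the Catalan number C_{8−2} = C_6.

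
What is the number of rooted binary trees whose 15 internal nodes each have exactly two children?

9694845

Full binary trees with n internal nodes are counted by C_n; here n = 15.
C_15 = C(30,15)/16 = 155117520/16 = 9694845.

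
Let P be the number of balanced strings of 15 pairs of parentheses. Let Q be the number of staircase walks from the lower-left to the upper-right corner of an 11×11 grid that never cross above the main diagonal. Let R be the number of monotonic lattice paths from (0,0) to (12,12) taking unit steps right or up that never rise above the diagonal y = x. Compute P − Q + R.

Balanced strings of n pairs of brackets are counted by C_n; here n = 15. So P = C_15 = 9694845.
Sub-diagonal monotone paths from (0,0) to (11,11) biject with Dyck paths of semilength 11, giving C_11. So Q = C_11 = 58786.
Sub-diagonal monotone paths from (0,0) to (12,12) biject with Dyck paths of semilength 12, giving C_12. So R = C_12 = 208012.
P − Q + R = 9694845 − 58786 + 208012 = 9844071.

9844071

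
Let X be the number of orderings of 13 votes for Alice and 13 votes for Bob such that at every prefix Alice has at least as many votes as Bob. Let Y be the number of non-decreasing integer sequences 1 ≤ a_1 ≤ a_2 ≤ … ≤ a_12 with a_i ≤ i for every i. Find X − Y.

Reading a vote for the leader as '(' and for the other as ')' turns such a sequence into a balanced string of 13 pairs, so the count is C_13. So X = C_13 = 742900.
Weakly increasing sequences with a_i ≤ i biject with Dyck paths of semilength 12, so there are C_12. So Y = C_12 = 208012.
X − Y = 742900 − 208012 = 534888.

534888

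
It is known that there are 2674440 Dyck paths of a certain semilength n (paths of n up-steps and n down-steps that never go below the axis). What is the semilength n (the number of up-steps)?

14

Dyck paths of semilength n are counted by C_n, and C_14 = 2674440.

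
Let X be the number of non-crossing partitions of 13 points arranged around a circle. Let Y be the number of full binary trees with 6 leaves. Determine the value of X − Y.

The non-crossing partitions of [13] form a lattice of size C_13. So X = C_13 = 742900.
Full binary trees with 6 leaves have 6−1 = 5 internal nodes, so there are C_5 of them. So Y = C_5 = 42.
X − Y = 742900 − 42 = 742858.

742858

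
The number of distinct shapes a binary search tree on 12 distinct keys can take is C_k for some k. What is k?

There are C_n binary search tree shapes on n keys; with n = 12 that is C_12.

12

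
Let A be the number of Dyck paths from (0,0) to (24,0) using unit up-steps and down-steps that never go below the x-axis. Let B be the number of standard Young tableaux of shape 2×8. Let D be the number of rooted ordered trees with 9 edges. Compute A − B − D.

201720

A Dyck path with 12 up-steps and 12 down-steps has semilength 12, so there are C_12 of them. So A = C_12 = 208012.
Standard Young tableaux of shape 2×n are counted by C_n; here n = 8. So B = C_8 = 1430.
A rooted plane tree with 9 edges has 10 nodes, and the count is C_9. So D = C_9 = 4862.
A − B − D = 208012 − 1430 − 4862 = 201720.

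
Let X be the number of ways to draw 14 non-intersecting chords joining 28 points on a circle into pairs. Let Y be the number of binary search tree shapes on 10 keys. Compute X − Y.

Non-crossing perfect matchings of 2n points on a circle are counted by C_n; with 28 points, n = 14. So X = C_14 = 2674440.
Binary trees (left/right distinguished) on n nodes are counted by C_n; here n = 10. So Y = C_10 = 16796.
X − Y = 2674440 − 16796 = 2657644.

2657644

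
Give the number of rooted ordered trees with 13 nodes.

Rooted ordered (plane) trees on m nodes have m−1 edges and are counted by C_{m−1}; m = 13 gives C_12.
C_12 = C(24,12)/13 = 2704156/13 = 208012.

208012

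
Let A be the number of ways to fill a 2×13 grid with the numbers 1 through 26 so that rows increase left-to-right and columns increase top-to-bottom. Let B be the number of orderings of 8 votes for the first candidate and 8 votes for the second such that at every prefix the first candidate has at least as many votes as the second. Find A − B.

By the hook-length formula (or a Dyck-path bijection), SYT of shape 2×13 number C_13. So A = C_13 = 742900.
Ballot sequences with n votes each where one side never trails are Dyck words, counted by C_n; here n = 8. So B = C_8 = 1430.
A − B = 742900 − 1430 = 741470.

741470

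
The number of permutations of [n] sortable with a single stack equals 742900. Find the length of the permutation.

13

Stack-sortable permutations of [n] are counted by C_n, and C_13 = 742900.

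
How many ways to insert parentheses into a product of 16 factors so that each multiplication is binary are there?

9694845

Bracketing 16 factors into binary products is counted by C_{16−1} = C_15.
C_15 = C(30,15)/16 = 155117520/16 = 9694845.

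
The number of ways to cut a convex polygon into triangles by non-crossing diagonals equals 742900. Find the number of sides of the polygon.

15

Triangulations of a convex m-gon are counted by C_{m−2}. The Catalan number equal to 742900 is C_13.
So m − 2 = 13, giving m = 15 sides.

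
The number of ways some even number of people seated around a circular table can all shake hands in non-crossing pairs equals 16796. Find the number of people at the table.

Non-crossing handshake pairings of 2n people are counted by C_n; 16796 = C_10.
So n = 10, and there are 2n = 20 people.

20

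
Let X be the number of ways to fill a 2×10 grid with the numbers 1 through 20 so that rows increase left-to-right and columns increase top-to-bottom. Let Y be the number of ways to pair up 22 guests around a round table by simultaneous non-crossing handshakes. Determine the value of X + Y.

75582

Standard Young tableaux of shape 2×n are counted by C_n; here n = 10. So X = C_10 = 16796.
Non-crossing handshake pairings of 2n people are counted by C_n; 22 people gives n = 11. So Y = C_11 = 58786.
X + Y = 16796 + 58786 = 75582.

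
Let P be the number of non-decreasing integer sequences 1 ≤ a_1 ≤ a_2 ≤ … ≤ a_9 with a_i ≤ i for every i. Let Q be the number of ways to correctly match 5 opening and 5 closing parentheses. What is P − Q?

4820

Weakly increasing sequences with a_i ≤ i biject with Dyck paths of semilength 9, so there are C_9. So P = C_9 = 4862.
Balanced strings of n pairs of brackets are counted by C_n; here n = 5. So Q = C_5 = 42.
P − Q = 4862 − 42 = 4820.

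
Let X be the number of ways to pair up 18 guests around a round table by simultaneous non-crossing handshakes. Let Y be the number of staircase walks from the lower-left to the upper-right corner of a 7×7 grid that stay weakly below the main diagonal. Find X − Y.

With 18 = 2·9 people, non-crossing handshake pairings are non-crossing perfect matchings on a circle, counted by C_9. So X = C_9 = 4862.
Monotone paths in an n×n grid that stay weakly below the diagonal are counted by C_n; here n = 7. So Y = C_7 = 429.
X − Y = 4862 − 429 = 4433.

4433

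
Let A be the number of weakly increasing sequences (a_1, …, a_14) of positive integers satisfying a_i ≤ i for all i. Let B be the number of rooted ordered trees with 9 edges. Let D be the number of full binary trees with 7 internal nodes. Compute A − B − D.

2669149

Such sub-staircase sequences of length n are counted by C_n; here n = 14. So A = C_14 = 2674440.
Rooted ordered trees with n edges are counted by C_n; here n = 9. So B = C_9 = 4862.
Full binary trees with n internal nodes are counted by C_n; here n = 7. So D = C_7 = 429.
A − B − D = 2674440 − 4862 − 429 = 2669149.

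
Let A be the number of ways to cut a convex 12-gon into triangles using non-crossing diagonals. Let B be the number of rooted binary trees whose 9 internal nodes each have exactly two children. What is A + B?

The number of triangulations of a 12-gon is the Catalan number C_10 (index = sides − 2). So A = C_10 = 16796.
Full binary trees with n internal nodes are counted by C_n; here n = 9. So B = C_9 = 4862.
A + B = 16796 + 4862 = 21658.

21658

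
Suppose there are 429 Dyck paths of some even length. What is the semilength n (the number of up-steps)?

7

Dyck paths of semilength n are counted by C_n. Since C_7 = 429, the index is 7.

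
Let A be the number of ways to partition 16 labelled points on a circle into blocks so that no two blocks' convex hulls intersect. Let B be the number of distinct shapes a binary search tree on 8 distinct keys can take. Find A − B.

Non-crossing partitions of an n-element set are counted by C_n; here n = 16. So A = C_16 = 35357670.
Binary trees (left/right distinguished) on n nodes are counted by C_n; here n = 8. So B = C_8 = 1430.
A − B = 35357670 − 1430 = 35356240.

35356240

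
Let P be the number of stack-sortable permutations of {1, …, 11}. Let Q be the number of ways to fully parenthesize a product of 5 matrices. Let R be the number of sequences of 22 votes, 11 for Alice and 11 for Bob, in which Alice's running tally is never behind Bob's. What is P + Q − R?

14

By Knuth's characterisation, the stack-sortable permutations of length 11 are the 231-avoiders, numbering C_11. So P = C_11 = 58786.
Parenthesizations of m factors correspond to full binary trees with m leaves, counted by C_{m−1}; m = 5 gives C_4. So Q = C_4 = 14.
Reading a vote for the leader as '(' and for the other as ')' turns such a sequence into a balanced string of 11 pairs, so the count is C_11. So R = C_11 = 58786.
P + Q − R = 58786 + 14 − 58786 = 14.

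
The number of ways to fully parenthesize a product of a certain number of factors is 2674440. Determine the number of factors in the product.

15

Parenthesizations of m factors are counted by C_{m−1}. The Catalan number equal to 2674440 is C_14.
So the index is 14, and the number of factors is 14 + 1 = 15.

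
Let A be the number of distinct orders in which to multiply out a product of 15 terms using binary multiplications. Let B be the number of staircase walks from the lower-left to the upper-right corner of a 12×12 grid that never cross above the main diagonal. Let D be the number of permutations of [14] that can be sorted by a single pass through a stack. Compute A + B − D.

208012

Parenthesizations of m factors correspond to full binary trees with m leaves, counted by C_{m−1}; m = 15 gives C_14. So A = C_14 = 2674440.
Monotone paths in an n×n grid that stay weakly below the diagonal are counted by C_n; here n = 12. So B = C_12 = 208012.
Stack-sortable permutations are exactly the 231-avoiding ones, counted by C_n; here n = 14. So D = C_14 = 2674440.
A + B − D = 2674440 + 208012 − 2674440 = 208012.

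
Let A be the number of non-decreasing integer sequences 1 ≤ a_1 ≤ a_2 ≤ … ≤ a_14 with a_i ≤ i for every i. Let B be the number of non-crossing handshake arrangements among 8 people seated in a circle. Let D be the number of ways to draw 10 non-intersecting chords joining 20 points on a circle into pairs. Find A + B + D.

Such sub-staircase sequences of length n are counted by C_n; here n = 14. So A = C_14 = 2674440.
Non-crossing handshake pairings of 2n people are counted by C_n; 8 people gives n = 4. So B = C_4 = 14.
Non-crossing perfect matchings of 2n points on a circle are counted by C_n; with 20 points, n = 10. So D = C_10 = 16796.
A + B + D = 2674440 + 14 + 16796 = 2691250.

2691250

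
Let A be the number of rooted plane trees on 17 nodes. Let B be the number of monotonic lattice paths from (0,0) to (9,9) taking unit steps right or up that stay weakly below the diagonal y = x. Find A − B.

35352808

Rooted ordered (plane) trees on m nodes have m−1 edges and are counted by C_{m−1}; m = 17 gives C_16. So A = C_16 = 35357670.
Sub-diagonal monotone paths from (0,0) to (9,9) biject with Dyck paths of semilength 9, giving C_9. So B = C_9 = 4862.
A − B = 35357670 − 4862 = 35352808.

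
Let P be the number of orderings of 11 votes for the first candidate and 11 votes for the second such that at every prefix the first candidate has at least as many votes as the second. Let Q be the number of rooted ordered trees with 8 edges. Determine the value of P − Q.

57356

Reading a vote for the leader as '(' and for the other as ')' turns such a sequence into a balanced string of 11 pairs, so the count is C_11. So P = C_11 = 58786.
Rooted ordered trees with n edges are counted by C_n; here n = 8. So Q = C_8 = 1430.
P − Q = 58786 − 1430 = 57356.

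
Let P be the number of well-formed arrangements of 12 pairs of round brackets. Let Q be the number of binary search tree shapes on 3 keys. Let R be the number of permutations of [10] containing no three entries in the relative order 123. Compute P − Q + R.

With 12 pairs the number of balanced bracket strings is the Catalan number C_12. So P = C_12 = 208012.
Binary trees (left/right distinguished) on n nodes are counted by C_n; here n = 3. So Q = C_3 = 5.
For any fixed pattern of length 3, the pattern-avoiding permutations of [10] number C_10. So R = C_10 = 16796.
P − Q + R = 208012 − 5 + 16796 = 224803.

224803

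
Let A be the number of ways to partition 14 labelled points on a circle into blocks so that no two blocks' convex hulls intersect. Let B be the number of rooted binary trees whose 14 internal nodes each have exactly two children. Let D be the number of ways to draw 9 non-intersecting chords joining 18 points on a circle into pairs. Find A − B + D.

The non-crossing partitions of [14] form a lattice of size C_14. So A = C_14 = 2674440.
The number of full binary trees on 14 internal nodes is the Catalan number C_14. So B = C_14 = 2674440.
Non-crossing perfect matchings of 2n points on a circle are counted by C_n; with 18 points, n = 9. So D = C_9 = 4862.
A − B + D = 2674440 − 2674440 + 4862 = 4862.

4862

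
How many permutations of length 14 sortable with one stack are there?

2674440

By Knuth's characterisation, the stack-sortable permutations of length 14 are the 231-avoiders, numbering C_14.
C_14 = C(28,14)/15 = 40116600/15 = 2674440.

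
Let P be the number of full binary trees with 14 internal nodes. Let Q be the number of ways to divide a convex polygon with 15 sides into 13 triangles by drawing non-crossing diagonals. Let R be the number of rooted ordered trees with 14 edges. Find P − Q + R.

4605980

Full binary trees with n internal nodes are counted by C_n; here n = 14. So P = C_14 = 2674440.
The number of triangulations of a 15-gon is the Catalan number C_13 (index = sides − 2). So Q = C_13 = 742900.
A rooted plane tree with 14 edges has 15 nodes, and the count is C_14. So R = C_14 = 2674440.
P − Q + R = 2674440 − 742900 + 2674440 = 4605980.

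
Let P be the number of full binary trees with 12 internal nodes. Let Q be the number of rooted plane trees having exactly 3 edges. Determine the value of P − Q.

208007

The number of full binary trees on 12 internal nodes is the Catalan number C_12. So P = C_12 = 208012.
Rooted ordered trees with n edges are counted by C_n; here n = 3. So Q = C_3 = 5.
P − Q = 208012 − 5 = 208007.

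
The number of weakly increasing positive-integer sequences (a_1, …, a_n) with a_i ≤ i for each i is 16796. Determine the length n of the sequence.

10

Such sub-staircase sequences of length n are counted by C_n. The Catalan number equal to 16796 is C_10.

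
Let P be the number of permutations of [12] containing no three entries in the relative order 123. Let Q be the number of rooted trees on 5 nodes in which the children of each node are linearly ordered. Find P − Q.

207998

Permutations of [n] avoiding any single length-3 pattern are counted by C_n; here n = 12. So P = C_12 = 208012.
Rooted ordered (plane) trees on m nodes have m−1 edges and are counted by C_{m−1}; m = 5 gives C_4. So Q = C_4 = 14.
P − Q = 208012 − 14 = 207998.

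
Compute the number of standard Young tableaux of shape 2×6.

Standard Young tableaux of shape 2×n are counted by C_n; here n = 6.
C_6 = C_5 · 2(2·5+1)/(5+2) = 42 · 22/7 = 132.

132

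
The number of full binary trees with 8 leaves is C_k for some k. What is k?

Full binary trees with 8 leaves have 8−1 = 7 internal nodes, so there are C_7 of them.

7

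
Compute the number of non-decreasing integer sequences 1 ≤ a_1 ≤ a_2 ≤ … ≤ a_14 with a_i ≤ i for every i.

2674440

Such sub-staircase sequences of length n are counted by C_n; here n = 14.
C_14 = C(28,14)/15 = 40116600/15 = 2674440.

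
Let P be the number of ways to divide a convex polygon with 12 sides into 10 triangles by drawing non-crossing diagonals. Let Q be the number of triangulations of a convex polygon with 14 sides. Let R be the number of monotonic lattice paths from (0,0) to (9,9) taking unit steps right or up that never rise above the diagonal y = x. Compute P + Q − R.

219946

A convex 12-gon is triangulated into 10 triangles, and the number of such triangulations is the Catalan number C_{12−2} = C_10. So P = C_10 = 16796.
A convex 14-gon is triangulated into 12 triangles, and the number of such triangulations is the Catalan number C_{14−2} = C_12. So Q = C_12 = 208012.
Sub-diagonal monotone paths from (0,0) to (9,9) biject with Dyck paths of semilength 9, giving C_9. So R = C_9 = 4862.
P + Q − R = 16796 + 208012 − 4862 = 219946.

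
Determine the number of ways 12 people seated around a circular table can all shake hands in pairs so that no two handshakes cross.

With 12 = 2·6 people, non-crossing handshake pairings are non-crossing perfect matchings on a circle, counted by C_6.
C_6 = 132.

132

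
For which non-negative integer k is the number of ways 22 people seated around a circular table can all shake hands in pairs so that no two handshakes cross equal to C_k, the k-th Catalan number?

11

With 22 = 2·11 people, non-crossing handshake pairings are non-crossing perfect matchings on a circle, counted by C_11.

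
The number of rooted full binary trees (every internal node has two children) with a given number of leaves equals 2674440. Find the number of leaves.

15

Full binary trees with L leaves are counted by C_{L−1}. Since C_14 = 2674440, the index is 14.
So the index is 14, and the number of leaves is 14 + 1 = 15.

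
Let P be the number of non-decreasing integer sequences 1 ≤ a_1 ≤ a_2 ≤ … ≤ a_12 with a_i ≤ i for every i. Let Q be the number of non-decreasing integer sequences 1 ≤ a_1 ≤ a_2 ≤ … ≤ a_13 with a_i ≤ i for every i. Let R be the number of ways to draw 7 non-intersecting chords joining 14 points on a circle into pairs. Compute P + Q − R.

950483

Weakly increasing sequences with a_i ≤ i biject with Dyck paths of semilength 12, so there are C_12. So P = C_12 = 208012.
Such sub-staircase sequences of length n are counted by C_n; here n = 13. So Q = C_13 = 742900.
Pairing 14 circle points by 7 non-crossing chords gives C_7 matchings. So R = C_7 = 429.
P + Q − R = 208012 + 742900 − 429 = 950483.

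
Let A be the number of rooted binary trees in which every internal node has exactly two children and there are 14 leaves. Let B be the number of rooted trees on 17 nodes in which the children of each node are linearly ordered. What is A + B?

36100570

Full binary trees with 14 leaves have 14−1 = 13 internal nodes, so there are C_13 of them. So A = C_13 = 742900.
Rooted ordered (plane) trees on m nodes have m−1 edges and are counted by C_{m−1}; m = 17 gives C_16. So B = C_16 = 35357670.
A + B = 742900 + 35357670 = 36100570.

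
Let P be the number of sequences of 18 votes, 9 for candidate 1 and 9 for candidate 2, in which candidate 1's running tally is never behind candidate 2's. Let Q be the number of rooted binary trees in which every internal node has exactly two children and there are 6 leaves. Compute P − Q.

Reading a vote for the leader as '(' and for the other as ')' turns such a sequence into a balanced string of 9 pairs, so the count is C_9. So P = C_9 = 4862.
A full binary tree with L leaves has L−1 internal nodes and is counted by C_{L−1}; L = 6 gives C_5. So Q = C_5 = 42.
P − Q = 4862 − 42 = 4820.

4820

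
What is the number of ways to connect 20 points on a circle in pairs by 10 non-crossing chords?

16796

Pairing 20 circle points by 10 non-crossing chords gives C_10 matchings.
C_10 = C(20,10)/11 = 184756/11 = 16796.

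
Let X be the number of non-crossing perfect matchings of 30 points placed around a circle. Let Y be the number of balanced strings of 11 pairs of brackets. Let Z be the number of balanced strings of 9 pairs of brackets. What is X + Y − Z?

9748769

Pairing 30 circle points by 15 non-crossing chords gives C_15 matchings. So X = C_15 = 9694845.
A balanced arrangement of 11 bracket pairs is a Dyck word of semilength 11, so the count is C_11. So Y = C_11 = 58786.
A balanced arrangement of 9 bracket pairs is a Dyck word of semilength 9, so the count is C_9. So Z = C_9 = 4862.
X + Y − Z = 9694845 + 58786 − 4862 = 9748769.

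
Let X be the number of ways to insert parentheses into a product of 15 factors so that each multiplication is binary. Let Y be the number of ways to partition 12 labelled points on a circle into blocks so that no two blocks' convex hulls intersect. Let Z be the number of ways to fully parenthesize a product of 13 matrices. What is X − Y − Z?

Ways to associate a product of 15 factors correspond to binary trees on 15 leaves, so the count is C_14. So X = C_14 = 2674440.
Non-crossing partitions of an n-element set are counted by C_n; here n = 12. So Y = C_12 = 208012.
Bracketing 13 factors into binary products is counted by C_{13−1} = C_12. So Z = C_12 = 208012.
X − Y − Z = 2674440 − 208012 − 208012 = 2258416.

2258416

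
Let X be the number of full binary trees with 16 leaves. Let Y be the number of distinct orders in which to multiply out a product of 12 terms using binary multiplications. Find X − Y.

Full binary trees with 16 leaves have 16−1 = 15 internal nodes, so there are C_15 of them. So X = C_15 = 9694845.
Parenthesizations of m factors correspond to full binary trees with m leaves, counted by C_{m−1}; m = 12 gives C_11. So Y = C_11 = 58786.
X − Y = 9694845 − 58786 = 9636059.

9636059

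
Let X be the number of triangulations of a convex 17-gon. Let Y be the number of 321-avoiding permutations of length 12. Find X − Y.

9486833

The number of triangulations of a 17-gon is the Catalan number C_15 (index = sides − 2). So X = C_15 = 9694845.
For any fixed pattern of length 3, the pattern-avoiding permutations of [12] number C_12. So Y = C_12 = 208012.
X − Y = 9694845 − 208012 = 9486833.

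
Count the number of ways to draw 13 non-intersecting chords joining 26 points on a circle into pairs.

Non-crossing perfect matchings of 2n points on a circle are counted by C_n; with 26 points, n = 13.
C_13 = C_12 · 2(2·12+1)/(12+2) = 208012 · 50/14 = 742900.

742900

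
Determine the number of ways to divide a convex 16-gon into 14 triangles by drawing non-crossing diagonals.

2674440

A convex 16-gon is triangulated into 14 triangles, and the number of such triangulations is the Catalan number C_{16−2} = C_14.
C_14 = C(28,14)/15 = 40116600/15 = 2674440.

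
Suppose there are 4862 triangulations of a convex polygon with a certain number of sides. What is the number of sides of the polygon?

11

Triangulations of a convex m-gon are counted by C_{m−2}, and C_9 = 4862.
So m − 2 = 9, giving m = 11 sides.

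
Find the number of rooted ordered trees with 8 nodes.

A rooted plane tree on 8 nodes has 7 edges, and such trees are counted by C_7.
C_7 = C(14,7)/8 = 3432/8 = 429.

429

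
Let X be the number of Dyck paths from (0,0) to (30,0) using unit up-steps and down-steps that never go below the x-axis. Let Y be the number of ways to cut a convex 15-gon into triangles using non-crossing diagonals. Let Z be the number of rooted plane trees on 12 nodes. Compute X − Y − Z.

8893159

A Dyck path with 15 up-steps and 15 down-steps has semilength 15, so there are C_15 of them. So X = C_15 = 9694845.
A convex 15-gon is triangulated into 13 triangles, and the number of such triangulations is the Catalan number C_{15−2} = C_13. So Y = C_13 = 742900.
Rooted ordered (plane) trees on m nodes have m−1 edges and are counted by C_{m−1}; m = 12 gives C_11. So Z = C_11 = 58786.
X − Y − Z = 9694845 − 742900 − 58786 = 8893159.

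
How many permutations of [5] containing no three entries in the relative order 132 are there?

42

For any fixed pattern of length 3, the pattern-avoiding permutations of [5] number C_5.
C_5 = C(10,5)/6 = 252/6 = 42.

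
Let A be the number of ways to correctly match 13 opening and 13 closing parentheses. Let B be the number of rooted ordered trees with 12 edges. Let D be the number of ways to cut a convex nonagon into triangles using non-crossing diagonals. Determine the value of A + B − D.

950483

A balanced arrangement of 13 bracket pairs is a Dyck word of semilength 13, so the count is C_13. So A = C_13 = 742900.
A rooted plane tree with 12 edges has 13 nodes, and the count is C_12. So B = C_12 = 208012.
Triangulations of a convex m-gon are counted by C_{m−2}; with m = 9 this is C_7. So D = C_7 = 429.
A + B − D = 742900 + 208012 − 429 = 950483.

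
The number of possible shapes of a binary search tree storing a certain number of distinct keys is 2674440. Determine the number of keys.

14

Binary search tree shapes on n keys are counted by C_n, and C_14 = 2674440.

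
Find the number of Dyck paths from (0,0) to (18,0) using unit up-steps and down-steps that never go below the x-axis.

A Dyck path with 9 up-steps and 9 down-steps has semilength 9, so there are C_9 of them.
C_9 = C(18,9)/10 = 48620/10 = 4862.

4862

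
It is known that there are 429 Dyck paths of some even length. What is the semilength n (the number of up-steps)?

7

Dyck paths of semilength n are counted by C_n. Since C_7 = 429, the index is 7.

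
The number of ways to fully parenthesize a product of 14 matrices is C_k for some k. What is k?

13

Ways to associate a product of 14 factors correspond to binary trees on 14 leaves, so the count is C_13.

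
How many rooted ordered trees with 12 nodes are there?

A rooted plane tree on 12 nodes has 11 edges, and such trees are counted by C_11.
C_11 = C_10 · 2(2·10+1)/(10+2) = 16796 · 42/12 = 58786.

58786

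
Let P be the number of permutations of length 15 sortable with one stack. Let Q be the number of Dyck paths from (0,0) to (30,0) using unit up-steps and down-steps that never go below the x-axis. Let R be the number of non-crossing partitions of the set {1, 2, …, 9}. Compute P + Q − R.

Stack-sortable permutations are exactly the 231-avoiding ones, counted by C_n; here n = 15. So P = C_15 = 9694845.
Dyck paths of semilength n (length 2n) are counted by C_n; here n = 15. So Q = C_15 = 9694845.
Non-crossing partitions of an n-element set are counted by C_n; here n = 9. So R = C_9 = 4862.
P + Q − R = 9694845 + 9694845 − 4862 = 19384828.

19384828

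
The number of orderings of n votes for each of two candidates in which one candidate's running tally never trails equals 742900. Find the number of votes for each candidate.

13

Such ballot sequences with n votes each are counted by C_n, and C_13 = 742900.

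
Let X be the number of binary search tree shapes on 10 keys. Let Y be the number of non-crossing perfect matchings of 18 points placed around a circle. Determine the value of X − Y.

Binary trees (left/right distinguished) on n nodes are counted by C_n; here n = 10. So X = C_10 = 16796.
Pairing 18 circle points by 9 non-crossing chords gives C_9 matchings. So Y = C_9 = 4862.
X − Y = 16796 − 4862 = 11934.

11934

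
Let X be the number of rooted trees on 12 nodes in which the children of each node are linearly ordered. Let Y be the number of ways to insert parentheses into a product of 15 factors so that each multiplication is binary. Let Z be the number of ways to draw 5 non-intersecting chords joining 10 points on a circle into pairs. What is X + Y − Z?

A rooted plane tree on 12 nodes has 11 edges, and such trees are counted by C_11. So X = C_11 = 58786.
Ways to associate a product of 15 factors correspond to binary trees on 15 leaves, so the count is C_14. So Y = C_14 = 2674440.
Non-crossing perfect matchings of 2n points on a circle are counted by C_n; with 10 points, n = 5. So Z = C_5 = 42.
X + Y − Z = 58786 + 2674440 − 42 = 2733184.

2733184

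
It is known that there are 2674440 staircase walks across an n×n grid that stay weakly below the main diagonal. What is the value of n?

14

Such diagonal-avoiding paths in an n×n grid are counted by C_n. The Catalan number equal to 2674440 is C_14.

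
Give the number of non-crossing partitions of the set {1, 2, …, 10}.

16796

Non-crossing partitions of an n-element set are counted by C_n; here n = 10.
C_10 = C(20,10)/11 = 184756/11 = 16796.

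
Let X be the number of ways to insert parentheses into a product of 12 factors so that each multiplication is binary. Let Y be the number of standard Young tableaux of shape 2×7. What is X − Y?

58357

Ways to associate a product of 12 factors correspond to binary trees on 12 leaves, so the count is C_11. So X = C_11 = 58786.
By the hook-length formula (or a Dyck-path bijection), SYT of shape 2×7 number C_7. So Y = C_7 = 429.
X − Y = 58786 − 429 = 58357.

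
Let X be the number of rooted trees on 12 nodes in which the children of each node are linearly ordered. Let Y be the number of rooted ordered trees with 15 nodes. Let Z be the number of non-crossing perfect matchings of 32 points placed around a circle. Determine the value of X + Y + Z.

A rooted plane tree on 12 nodes has 11 edges, and such trees are counted by C_11. So X = C_11 = 58786.
A rooted plane tree on 15 nodes has 14 edges, and such trees are counted by C_14. So Y = C_14 = 2674440.
Non-crossing perfect matchings of 2n points on a circle are counted by C_n; with 32 points, n = 16. So Z = C_16 = 35357670.
X + Y + Z = 58786 + 2674440 + 35357670 = 38090896.

38090896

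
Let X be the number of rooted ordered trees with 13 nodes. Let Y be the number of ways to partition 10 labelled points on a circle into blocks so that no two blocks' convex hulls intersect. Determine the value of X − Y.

Rooted ordered (plane) trees on m nodes have m−1 edges and are counted by C_{m−1}; m = 13 gives C_12. So X = C_12 = 208012.
The non-crossing partitions of [10] form a lattice of size C_10. So Y = C_10 = 16796.
X − Y = 208012 − 16796 = 191216.

191216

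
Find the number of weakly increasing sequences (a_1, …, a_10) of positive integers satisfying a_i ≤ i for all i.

Weakly increasing sequences with a_i ≤ i biject with Dyck paths of semilength 10, so there are C_10.
C_10 = C(20,10)/11 = 184756/11 = 16796.

16796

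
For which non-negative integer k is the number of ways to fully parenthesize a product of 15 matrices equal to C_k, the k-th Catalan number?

Bracketing 15 factors into binary products is counted by C_{15−1} = C_14.

14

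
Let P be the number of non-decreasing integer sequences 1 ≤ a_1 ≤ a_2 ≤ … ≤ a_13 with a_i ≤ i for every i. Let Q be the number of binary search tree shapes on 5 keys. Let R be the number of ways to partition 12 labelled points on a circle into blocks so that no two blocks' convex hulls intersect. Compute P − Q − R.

534846

Such sub-staircase sequences of length n are counted by C_n; here n = 13. So P = C_13 = 742900.
Binary trees (left/right distinguished) on n nodes are counted by C_n; here n = 5. So Q = C_5 = 42.
The non-crossing partitions of [12] form a lattice of size C_12. So R = C_12 = 208012.
P − Q − R = 742900 − 42 − 208012 = 534846.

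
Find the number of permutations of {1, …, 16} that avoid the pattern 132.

Permutations of [n] avoiding any single length-3 pattern are counted by C_n; here n = 16.
C_16 = C(32,16)/17 = 601080390/17 = 35357670.

35357670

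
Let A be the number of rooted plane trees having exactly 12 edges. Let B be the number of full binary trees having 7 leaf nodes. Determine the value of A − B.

Rooted ordered trees with n edges are counted by C_n; here n = 12. So A = C_12 = 208012.
Full binary trees with 7 leaves have 7−1 = 6 internal nodes, so there are C_6 of them. So B = C_6 = 132.
A − B = 208012 − 132 = 207880.

207880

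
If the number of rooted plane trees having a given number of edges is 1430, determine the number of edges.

8

Rooted ordered trees with n edges are counted by C_n. Since C_8 = 1430, the index is 8.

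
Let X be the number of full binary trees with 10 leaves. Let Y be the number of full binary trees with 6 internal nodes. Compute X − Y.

A full binary tree with L leaves has L−1 internal nodes and is counted by C_{L−1}; L = 10 gives C_9. So X = C_9 = 4862.
The number of full binary trees on 6 internal nodes is the Catalan number C_6. So Y = C_6 = 132.
X − Y = 4862 − 132 = 4730.

4730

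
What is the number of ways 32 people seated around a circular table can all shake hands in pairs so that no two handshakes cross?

35357670

With 32 = 2·16 people, non-crossing handshake pairings are non-crossing perfect matchings on a circle, counted by C_16.
C_16 = C_15 · 2(2·15+1)/(15+2) = 9694845 · 62/17 = 35357670.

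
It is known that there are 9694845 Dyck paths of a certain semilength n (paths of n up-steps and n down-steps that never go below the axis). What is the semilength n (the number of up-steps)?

Dyck paths of semilength n are counted by C_n. The Catalan number equal to 9694845 is C_15.

15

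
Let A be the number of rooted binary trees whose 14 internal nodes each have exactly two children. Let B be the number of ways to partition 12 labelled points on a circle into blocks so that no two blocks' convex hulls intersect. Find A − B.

Full binary trees with n internal nodes are counted by C_n; here n = 14. So A = C_14 = 2674440.
The non-crossing partitions of [12] form a lattice of size C_12. So B = C_12 = 208012.
A − B = 2674440 − 208012 = 2466428.

2466428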